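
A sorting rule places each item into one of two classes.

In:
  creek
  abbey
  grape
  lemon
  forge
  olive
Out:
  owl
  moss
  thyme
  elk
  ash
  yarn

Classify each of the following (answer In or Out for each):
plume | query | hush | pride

In, In, Out, In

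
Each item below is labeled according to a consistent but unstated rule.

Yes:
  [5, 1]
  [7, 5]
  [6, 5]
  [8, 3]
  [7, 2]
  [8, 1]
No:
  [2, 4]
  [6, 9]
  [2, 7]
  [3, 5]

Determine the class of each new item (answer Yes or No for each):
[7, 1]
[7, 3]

Yes, Yes

A rule that fits every label: first > second — true of each 'Yes' example, false of each 'No' one.
[7, 1]: 7 > 1 — passes, so Yes. [7, 3]: 7 > 3 — passes, so Yes.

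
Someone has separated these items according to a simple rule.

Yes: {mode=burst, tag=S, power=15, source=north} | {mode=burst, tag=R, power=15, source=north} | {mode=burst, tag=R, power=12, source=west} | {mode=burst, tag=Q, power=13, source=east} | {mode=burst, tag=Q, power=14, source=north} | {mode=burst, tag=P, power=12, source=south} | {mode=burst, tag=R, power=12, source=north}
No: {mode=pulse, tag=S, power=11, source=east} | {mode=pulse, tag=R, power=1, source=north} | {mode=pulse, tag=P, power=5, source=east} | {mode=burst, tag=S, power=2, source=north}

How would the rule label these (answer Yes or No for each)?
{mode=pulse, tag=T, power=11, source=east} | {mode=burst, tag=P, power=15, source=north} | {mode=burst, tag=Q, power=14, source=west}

No, Yes, Yes

All 'Yes' examples share one property — power ≥ 12 — and every 'No' example lacks it.
{mode=pulse, tag=T, power=11, source=east}: power = 11, does not pass → No. {mode=burst, tag=P, power=15, source=north}: power = 15, has this property → Yes. {mode=burst, tag=Q, power=14, source=west}: power = 14, has this property → Yes.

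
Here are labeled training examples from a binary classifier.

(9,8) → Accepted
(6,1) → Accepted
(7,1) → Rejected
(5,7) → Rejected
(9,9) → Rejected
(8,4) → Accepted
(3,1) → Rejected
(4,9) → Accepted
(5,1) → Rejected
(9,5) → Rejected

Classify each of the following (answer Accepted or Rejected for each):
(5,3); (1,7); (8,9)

Looking at the examples, the only property every 'Accepted' case has and every 'Rejected' case lacks is: product is even.
(5,3) → 5·3 = 15 → Rejected.
(1,7) → 1·7 = 7 → Rejected.
(8,9) → 8·9 = 72 → Accepted.

Rejected, Rejected, Accepted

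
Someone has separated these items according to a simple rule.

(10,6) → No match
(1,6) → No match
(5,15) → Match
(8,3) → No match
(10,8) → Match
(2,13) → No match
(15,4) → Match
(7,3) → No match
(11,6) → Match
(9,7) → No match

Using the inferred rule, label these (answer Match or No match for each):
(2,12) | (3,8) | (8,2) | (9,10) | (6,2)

One predicate separates the groups cleanly: sum ≥ 17.

No match, No match, No match, Match, No match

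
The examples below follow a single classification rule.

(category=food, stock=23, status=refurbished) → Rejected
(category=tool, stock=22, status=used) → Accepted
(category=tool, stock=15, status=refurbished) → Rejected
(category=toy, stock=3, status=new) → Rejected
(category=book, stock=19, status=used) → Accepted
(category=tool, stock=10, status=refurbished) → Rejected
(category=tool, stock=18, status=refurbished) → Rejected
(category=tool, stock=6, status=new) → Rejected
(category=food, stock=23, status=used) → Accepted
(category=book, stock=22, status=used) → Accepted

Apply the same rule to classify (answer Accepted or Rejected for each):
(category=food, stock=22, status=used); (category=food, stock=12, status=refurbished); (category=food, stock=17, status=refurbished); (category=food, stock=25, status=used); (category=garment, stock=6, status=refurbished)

Accepted, Rejected, Rejected, Accepted, Rejected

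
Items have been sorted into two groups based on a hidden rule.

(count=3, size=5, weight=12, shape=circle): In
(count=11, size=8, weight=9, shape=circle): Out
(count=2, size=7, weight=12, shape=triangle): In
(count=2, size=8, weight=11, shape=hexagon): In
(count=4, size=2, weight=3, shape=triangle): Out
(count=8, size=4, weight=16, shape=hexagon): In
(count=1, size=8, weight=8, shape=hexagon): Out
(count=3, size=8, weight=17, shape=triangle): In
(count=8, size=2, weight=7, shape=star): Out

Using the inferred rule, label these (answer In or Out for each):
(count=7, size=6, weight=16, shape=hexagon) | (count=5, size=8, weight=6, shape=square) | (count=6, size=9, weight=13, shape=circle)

In, Out, In

The common property of the 'In' items is: weight ≥ 11. No 'Out' item has it.
(count=7, size=6, weight=16, shape=hexagon): weight = 16 — checks out, so In.
(count=5, size=8, weight=6, shape=square): weight = 6 — doesn't qualify, so Out.
(count=6, size=9, weight=13, shape=circle): weight = 13 — checks out, so In.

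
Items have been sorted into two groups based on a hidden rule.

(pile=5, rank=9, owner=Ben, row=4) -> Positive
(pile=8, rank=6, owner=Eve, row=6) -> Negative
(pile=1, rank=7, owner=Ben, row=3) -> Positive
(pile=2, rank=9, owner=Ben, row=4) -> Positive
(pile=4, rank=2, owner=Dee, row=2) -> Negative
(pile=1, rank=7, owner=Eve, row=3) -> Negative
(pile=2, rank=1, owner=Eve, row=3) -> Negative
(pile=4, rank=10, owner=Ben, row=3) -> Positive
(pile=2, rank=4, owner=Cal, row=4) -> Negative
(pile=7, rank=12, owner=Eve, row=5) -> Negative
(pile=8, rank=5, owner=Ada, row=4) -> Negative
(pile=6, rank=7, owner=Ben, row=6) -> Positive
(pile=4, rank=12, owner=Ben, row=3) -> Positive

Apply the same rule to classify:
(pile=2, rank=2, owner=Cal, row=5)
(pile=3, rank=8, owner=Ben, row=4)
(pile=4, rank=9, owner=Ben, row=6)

The classifier is using: owner is Ben.
(pile=2, rank=2, owner=Cal, row=5): owner is Cal — fails this test, so Negative. (pile=3, rank=8, owner=Ben, row=4): owner is Ben — has this property, so Positive. (pile=4, rank=9, owner=Ben, row=6): owner is Ben — has this property, so Positive.

Negative, Positive, Positive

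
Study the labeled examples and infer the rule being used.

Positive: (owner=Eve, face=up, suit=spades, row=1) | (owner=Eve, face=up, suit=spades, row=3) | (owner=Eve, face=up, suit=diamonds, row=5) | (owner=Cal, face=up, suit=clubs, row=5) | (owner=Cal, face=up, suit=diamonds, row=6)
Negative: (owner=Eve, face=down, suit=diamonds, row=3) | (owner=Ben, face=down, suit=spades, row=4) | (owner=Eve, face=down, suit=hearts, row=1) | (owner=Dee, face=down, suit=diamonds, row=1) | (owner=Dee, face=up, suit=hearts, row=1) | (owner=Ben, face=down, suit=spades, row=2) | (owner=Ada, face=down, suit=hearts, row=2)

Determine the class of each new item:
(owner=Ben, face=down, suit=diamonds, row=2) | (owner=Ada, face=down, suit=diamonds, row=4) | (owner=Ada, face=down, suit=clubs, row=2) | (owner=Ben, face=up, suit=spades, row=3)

Negative, Negative, Negative, Positive

One predicate separates the groups cleanly: owner is not Dee AND face is up.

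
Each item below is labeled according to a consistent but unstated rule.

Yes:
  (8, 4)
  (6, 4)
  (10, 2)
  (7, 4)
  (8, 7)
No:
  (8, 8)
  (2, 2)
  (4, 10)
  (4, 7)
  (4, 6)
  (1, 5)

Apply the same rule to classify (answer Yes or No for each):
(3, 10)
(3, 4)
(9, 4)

Looking at the examples, the only property every 'Yes' case has and every 'No' case lacks is: first > second.
(3, 10) → 3 < 10 → No.
(3, 4) → 3 < 4 → No.
(9, 4) → 9 > 4 → Yes.

No, No, Yes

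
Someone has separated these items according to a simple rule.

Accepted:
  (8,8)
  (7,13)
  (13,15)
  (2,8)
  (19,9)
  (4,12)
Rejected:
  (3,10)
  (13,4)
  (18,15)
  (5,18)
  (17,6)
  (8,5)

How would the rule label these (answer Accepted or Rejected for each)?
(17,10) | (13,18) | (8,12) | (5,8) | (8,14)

Rejected, Rejected, Accepted, Rejected, Accepted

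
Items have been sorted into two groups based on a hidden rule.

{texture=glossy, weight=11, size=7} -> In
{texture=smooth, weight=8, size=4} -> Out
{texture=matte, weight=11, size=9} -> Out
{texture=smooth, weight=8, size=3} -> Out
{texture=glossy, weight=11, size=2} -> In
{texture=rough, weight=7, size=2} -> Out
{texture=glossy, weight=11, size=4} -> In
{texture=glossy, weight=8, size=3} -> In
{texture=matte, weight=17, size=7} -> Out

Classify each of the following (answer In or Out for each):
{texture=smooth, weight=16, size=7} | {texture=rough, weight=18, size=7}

Every 'In' example satisfies: texture is glossy. None of the 'Out' examples do.
Out: {texture=smooth, weight=16, size=7}, since texture is smooth. Out: {texture=rough, weight=18, size=7}, since texture is rough.

Out, Out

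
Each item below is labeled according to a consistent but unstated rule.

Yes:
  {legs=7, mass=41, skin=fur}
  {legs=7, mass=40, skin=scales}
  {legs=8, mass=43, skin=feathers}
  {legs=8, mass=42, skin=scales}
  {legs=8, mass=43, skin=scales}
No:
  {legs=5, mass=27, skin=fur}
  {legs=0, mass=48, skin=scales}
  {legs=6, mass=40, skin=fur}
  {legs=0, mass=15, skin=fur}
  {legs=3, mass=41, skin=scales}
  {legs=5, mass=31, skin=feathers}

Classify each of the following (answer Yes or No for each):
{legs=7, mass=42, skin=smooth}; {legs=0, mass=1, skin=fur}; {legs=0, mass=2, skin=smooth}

One predicate separates the groups cleanly: legs ≥ 7.
{legs=7, mass=42, skin=smooth} — legs = 7, hence Yes.
{legs=0, mass=1, skin=fur} — legs = 0, hence No.
{legs=0, mass=2, skin=smooth} — legs = 0, hence No.

Yes, No, No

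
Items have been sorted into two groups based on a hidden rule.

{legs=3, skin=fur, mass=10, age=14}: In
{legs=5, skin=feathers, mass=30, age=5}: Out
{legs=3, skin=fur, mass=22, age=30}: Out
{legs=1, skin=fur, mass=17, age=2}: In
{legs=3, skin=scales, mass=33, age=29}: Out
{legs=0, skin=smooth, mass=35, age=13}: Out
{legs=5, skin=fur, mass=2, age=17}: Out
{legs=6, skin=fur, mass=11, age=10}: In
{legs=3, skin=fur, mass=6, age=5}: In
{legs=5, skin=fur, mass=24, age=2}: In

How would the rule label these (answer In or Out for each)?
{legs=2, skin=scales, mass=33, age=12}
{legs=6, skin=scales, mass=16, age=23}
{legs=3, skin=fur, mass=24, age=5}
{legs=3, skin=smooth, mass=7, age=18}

Every 'In' example satisfies: skin is fur AND age ≤ 14. None of the 'Out' examples do.
{legs=2, skin=scales, mass=33, age=12} — skin is scales, age = 12, hence Out. {legs=6, skin=scales, mass=16, age=23} — skin is scales, age = 23, hence Out. {legs=3, skin=fur, mass=24, age=5} — skin is fur, age = 5, hence In. {legs=3, skin=smooth, mass=7, age=18} — skin is smooth, age = 18, hence Out.

Out, Out, In, Out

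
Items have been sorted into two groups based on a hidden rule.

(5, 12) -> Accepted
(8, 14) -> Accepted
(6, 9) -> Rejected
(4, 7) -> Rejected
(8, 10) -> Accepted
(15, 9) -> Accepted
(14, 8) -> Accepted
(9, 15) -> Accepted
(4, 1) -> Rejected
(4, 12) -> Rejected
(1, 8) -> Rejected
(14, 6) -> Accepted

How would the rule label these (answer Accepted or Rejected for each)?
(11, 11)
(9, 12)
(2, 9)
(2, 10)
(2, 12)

Accepted, Accepted, Rejected, Rejected, Rejected

The simplest hypothesis consistent with all the labels is: sum ≥ 17.
(11, 11) — 11+11 = 22, hence Accepted.
(9, 12) — 9+12 = 21, hence Accepted.
(2, 9) — 2+9 = 11, hence Rejected.
(2, 10) — 2+10 = 12, hence Rejected.
(2, 12) — 2+12 = 14, hence Rejected.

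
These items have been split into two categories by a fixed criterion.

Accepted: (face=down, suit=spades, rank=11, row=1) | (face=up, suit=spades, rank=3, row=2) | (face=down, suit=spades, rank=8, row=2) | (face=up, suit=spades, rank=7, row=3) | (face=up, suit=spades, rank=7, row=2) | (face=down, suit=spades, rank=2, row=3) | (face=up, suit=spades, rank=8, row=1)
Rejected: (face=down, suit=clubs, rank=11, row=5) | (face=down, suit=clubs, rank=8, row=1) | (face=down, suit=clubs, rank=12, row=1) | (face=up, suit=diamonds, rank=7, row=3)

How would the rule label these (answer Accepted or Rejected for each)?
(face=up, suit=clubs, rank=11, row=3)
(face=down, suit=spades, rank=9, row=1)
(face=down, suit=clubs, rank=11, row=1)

Every 'Accepted' example satisfies: suit is spades. None of the 'Rejected' examples do.
(face=up, suit=clubs, rank=11, row=3) — suit is clubs, hence Rejected.
(face=down, suit=spades, rank=9, row=1) — suit is spades, hence Accepted.
(face=down, suit=clubs, rank=11, row=1) — suit is clubs, hence Rejected.

Rejected, Accepted, Rejected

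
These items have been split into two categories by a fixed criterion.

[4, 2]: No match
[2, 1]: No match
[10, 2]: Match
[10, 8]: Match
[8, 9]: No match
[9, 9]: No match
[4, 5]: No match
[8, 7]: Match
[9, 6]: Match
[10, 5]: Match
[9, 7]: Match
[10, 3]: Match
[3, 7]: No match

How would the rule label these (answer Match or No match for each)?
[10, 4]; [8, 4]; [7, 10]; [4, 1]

The common property of the 'Match' items is: first > second AND sum ≥ 9. No 'No match' item has it.
Match: [10, 4], since 10 > 4, 10+4 = 14. Match: [8, 4], since 8 > 4, 8+4 = 12. No match: [7, 10], since 7 < 10, 7+10 = 17. No match: [4, 1], since 4 > 1, 4+1 = 5.

Match, Match, No match, No match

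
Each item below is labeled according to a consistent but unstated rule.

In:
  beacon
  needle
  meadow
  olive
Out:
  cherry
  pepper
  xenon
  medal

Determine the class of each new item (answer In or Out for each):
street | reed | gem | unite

A rule that fits every label: has ≥ 3 vowels — true of each 'In' example, false of each 'Out' one.

Out, Out, Out, In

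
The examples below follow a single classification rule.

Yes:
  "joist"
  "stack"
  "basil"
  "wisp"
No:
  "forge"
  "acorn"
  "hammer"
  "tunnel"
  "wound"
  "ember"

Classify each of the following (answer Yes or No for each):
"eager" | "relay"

No, No

Checking candidate rules against both groups, what survives is: contains 's'.
"eager": no 's' — does not pass, so No. "relay": no 's' — does not pass, so No.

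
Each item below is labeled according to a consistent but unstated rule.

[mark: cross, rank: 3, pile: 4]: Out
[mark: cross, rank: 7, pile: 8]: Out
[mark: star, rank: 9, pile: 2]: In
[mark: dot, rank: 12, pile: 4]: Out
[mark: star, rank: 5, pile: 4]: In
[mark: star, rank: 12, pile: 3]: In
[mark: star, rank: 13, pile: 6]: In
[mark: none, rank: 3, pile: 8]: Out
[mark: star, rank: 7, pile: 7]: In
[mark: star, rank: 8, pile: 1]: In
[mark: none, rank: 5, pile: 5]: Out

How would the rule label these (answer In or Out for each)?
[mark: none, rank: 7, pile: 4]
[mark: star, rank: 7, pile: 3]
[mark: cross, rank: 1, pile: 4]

The distinguishing property — mark is star — holds for all the 'In' cases and none of the 'Out' cases.
[mark: none, rank: 7, pile: 4]: Out (mark is none). [mark: star, rank: 7, pile: 3]: In (mark is star). [mark: cross, rank: 1, pile: 4]: Out (mark is cross).

Out, In, Out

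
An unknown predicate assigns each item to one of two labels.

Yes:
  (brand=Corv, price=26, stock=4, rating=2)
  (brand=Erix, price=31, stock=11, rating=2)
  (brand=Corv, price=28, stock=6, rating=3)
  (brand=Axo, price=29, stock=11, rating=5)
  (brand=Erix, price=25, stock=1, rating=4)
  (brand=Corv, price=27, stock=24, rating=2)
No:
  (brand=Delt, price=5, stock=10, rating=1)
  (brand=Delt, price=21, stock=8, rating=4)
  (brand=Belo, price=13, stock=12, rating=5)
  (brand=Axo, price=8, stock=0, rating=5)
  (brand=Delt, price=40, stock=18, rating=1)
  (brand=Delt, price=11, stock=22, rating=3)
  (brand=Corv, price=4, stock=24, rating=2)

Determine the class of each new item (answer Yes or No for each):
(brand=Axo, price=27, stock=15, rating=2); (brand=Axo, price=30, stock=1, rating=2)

All 'Yes' examples share one property — price ≥ 25 AND price ≤ 31 — and every 'No' example lacks it.
(brand=Axo, price=27, stock=15, rating=2): Yes (price = 27). (brand=Axo, price=30, stock=1, rating=2): Yes (price = 30).

Yes, Yes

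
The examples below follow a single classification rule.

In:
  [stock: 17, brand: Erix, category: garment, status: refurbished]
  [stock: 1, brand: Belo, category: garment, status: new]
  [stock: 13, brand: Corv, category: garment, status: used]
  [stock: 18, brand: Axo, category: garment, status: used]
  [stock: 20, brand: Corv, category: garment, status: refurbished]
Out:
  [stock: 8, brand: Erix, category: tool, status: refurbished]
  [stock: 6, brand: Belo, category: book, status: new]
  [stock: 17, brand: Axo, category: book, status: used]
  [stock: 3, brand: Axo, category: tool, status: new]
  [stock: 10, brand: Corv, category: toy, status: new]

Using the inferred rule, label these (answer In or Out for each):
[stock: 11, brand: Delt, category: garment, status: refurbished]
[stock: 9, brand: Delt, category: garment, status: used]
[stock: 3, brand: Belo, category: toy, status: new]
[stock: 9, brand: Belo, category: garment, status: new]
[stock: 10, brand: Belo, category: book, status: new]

In, In, Out, In, Out

Every 'In' example satisfies: category is garment. None of the 'Out' examples do.
[stock: 11, brand: Delt, category: garment, status: refurbished] → category is garment → In.
[stock: 9, brand: Delt, category: garment, status: used] → category is garment → In.
[stock: 3, brand: Belo, category: toy, status: new] → category is toy → Out.
[stock: 9, brand: Belo, category: garment, status: new] → category is garment → In.
[stock: 10, brand: Belo, category: book, status: new] → category is book → Out.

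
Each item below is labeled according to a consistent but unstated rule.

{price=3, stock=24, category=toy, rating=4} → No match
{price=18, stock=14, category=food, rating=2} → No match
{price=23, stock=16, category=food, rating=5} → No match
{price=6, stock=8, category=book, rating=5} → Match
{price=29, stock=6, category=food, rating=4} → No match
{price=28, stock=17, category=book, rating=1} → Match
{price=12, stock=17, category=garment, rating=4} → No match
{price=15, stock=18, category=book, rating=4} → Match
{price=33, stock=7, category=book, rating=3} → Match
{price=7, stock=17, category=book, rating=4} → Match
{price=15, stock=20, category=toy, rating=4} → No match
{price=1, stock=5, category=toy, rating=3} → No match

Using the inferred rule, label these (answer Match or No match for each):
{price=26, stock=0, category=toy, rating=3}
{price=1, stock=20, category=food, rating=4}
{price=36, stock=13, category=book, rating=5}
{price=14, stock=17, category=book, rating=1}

All 'Match' examples share one property — category is book — and every 'No match' example lacks it.
{price=26, stock=0, category=toy, rating=3} — category is toy, hence No match.
{price=1, stock=20, category=food, rating=4} — category is food, hence No match.
{price=36, stock=13, category=book, rating=5} — category is book, hence Match.
{price=14, stock=17, category=book, rating=1} — category is book, hence Match.

No match, No match, Match, Match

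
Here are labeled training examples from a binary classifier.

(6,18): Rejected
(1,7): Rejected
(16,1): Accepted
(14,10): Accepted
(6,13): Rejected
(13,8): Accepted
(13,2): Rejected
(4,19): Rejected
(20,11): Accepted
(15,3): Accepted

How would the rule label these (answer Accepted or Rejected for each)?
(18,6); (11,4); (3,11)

One predicate separates the groups cleanly: first > second AND sum ≥ 17.
(18,6): 18 > 6, 18+6 = 24 — satisfies this, so Accepted. (11,4): 11 > 4, 11+4 = 15 — does not fit, so Rejected. (3,11): 3 < 11, 3+11 = 14 — does not fit, so Rejected.

Accepted, Rejected, Rejected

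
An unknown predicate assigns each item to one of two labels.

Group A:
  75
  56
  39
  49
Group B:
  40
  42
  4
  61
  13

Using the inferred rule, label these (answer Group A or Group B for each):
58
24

One predicate separates the groups cleanly: digit sum ≥ 8.
58 — digit sum 5+8 = 13, hence Group A.
24 — digit sum 2+4 = 6, hence Group B.

Group A, Group B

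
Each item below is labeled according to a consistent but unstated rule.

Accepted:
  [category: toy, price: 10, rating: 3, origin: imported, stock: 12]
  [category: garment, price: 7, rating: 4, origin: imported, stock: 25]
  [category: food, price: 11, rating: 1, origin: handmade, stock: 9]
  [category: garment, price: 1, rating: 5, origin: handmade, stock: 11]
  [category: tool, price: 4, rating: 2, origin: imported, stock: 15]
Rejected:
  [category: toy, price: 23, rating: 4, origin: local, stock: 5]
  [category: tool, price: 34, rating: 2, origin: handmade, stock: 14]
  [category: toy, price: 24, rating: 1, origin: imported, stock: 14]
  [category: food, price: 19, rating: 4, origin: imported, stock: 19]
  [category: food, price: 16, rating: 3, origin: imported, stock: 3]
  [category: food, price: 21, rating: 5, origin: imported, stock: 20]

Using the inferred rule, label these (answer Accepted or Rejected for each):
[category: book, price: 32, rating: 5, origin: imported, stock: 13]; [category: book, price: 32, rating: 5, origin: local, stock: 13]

Rejected, Rejected

The rule appears to be: price ≤ 11.
[category: book, price: 32, rating: 5, origin: imported, stock: 13]: Rejected (price = 32).
[category: book, price: 32, rating: 5, origin: local, stock: 13]: Rejected (price = 32).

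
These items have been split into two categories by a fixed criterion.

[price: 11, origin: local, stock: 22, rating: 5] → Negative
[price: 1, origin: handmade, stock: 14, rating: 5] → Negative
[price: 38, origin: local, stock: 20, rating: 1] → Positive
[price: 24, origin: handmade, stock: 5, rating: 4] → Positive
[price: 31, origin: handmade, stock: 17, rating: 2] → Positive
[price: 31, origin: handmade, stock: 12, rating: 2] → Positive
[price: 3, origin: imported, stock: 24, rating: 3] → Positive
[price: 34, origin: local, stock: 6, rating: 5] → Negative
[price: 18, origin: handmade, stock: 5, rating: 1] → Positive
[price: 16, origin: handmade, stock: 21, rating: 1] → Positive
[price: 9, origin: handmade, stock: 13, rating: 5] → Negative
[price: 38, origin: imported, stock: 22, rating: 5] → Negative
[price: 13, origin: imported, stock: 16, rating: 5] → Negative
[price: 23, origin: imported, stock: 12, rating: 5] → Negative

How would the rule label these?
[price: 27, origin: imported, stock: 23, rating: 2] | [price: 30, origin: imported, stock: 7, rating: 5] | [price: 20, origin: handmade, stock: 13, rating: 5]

Positive, Negative, Negative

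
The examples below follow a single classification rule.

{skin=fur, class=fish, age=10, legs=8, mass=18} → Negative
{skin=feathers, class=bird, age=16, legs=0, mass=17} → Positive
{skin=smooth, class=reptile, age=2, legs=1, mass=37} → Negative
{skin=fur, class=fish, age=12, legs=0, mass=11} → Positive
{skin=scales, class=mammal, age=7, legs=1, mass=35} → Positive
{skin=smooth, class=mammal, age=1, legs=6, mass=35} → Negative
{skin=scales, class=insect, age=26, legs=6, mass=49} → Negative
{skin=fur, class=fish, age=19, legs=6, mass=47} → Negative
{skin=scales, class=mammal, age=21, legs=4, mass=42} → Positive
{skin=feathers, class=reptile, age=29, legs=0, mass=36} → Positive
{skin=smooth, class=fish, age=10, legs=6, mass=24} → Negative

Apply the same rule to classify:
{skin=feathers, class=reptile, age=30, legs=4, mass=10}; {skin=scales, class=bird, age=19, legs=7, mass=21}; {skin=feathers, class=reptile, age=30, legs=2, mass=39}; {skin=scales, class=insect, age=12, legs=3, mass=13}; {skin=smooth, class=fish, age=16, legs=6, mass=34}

Positive, Negative, Positive, Positive, Negative

Every 'Positive' example satisfies: legs ≤ 4 AND age ≥ 7. None of the 'Negative' examples do.
{skin=feathers, class=reptile, age=30, legs=4, mass=10}: legs = 4, age = 30, satisfies this → Positive.
{skin=scales, class=bird, age=19, legs=7, mass=21}: legs = 7, age = 19, does not satisfy this → Negative.
{skin=feathers, class=reptile, age=30, legs=2, mass=39}: legs = 2, age = 30, satisfies this → Positive.
{skin=scales, class=insect, age=12, legs=3, mass=13}: legs = 3, age = 12, satisfies this → Positive.
{skin=smooth, class=fish, age=16, legs=6, mass=34}: legs = 6, age = 16, does not satisfy this → Negative.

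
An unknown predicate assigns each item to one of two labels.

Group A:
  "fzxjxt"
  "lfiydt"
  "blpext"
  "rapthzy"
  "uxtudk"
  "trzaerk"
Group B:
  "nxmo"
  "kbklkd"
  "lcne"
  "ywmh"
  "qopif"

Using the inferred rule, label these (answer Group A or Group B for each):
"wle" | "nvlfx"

Group B, Group B

One predicate separates the groups cleanly: contains 't'.
"wle": Group B (no 't'). "nvlfx": Group B (no 't').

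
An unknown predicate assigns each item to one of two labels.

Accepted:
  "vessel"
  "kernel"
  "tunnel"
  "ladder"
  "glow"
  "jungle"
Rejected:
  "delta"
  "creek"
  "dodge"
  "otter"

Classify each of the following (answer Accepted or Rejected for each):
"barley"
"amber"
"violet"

The distinguishing property — even length — holds for all the 'Accepted' cases and none of the 'Rejected' cases.
"barley" — length 6, hence Accepted. "amber" — length 5, hence Rejected. "violet" — length 6, hence Accepted.

Accepted, Rejected, Accepted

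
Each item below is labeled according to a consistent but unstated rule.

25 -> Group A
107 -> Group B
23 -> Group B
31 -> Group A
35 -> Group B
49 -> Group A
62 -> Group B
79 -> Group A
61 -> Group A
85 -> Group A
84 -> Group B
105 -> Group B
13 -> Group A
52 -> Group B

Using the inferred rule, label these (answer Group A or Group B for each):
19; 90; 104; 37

Looking at the examples, the only property every 'Group A' case has and every 'Group B' case lacks is: ≡ 1 (mod 6).
Group A: 19, since 19 mod 6 = 1.
Group B: 90, since 90 mod 6 = 0.
Group B: 104, since 104 mod 6 = 2.
Group A: 37, since 37 mod 6 = 1.

Group A, Group B, Group B, Group A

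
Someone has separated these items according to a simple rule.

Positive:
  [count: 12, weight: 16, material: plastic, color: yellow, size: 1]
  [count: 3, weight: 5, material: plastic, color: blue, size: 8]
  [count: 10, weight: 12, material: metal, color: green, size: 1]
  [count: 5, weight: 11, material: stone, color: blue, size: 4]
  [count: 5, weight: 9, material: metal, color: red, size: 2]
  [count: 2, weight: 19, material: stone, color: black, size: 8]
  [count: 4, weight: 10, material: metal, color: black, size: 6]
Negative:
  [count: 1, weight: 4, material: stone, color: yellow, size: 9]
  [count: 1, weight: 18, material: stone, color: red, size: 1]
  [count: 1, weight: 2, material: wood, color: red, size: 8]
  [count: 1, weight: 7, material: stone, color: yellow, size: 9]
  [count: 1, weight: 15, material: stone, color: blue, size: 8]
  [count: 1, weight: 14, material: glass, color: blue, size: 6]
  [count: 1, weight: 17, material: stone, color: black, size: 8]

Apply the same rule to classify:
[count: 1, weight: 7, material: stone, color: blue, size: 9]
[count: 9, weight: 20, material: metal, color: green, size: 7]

Negative, Positive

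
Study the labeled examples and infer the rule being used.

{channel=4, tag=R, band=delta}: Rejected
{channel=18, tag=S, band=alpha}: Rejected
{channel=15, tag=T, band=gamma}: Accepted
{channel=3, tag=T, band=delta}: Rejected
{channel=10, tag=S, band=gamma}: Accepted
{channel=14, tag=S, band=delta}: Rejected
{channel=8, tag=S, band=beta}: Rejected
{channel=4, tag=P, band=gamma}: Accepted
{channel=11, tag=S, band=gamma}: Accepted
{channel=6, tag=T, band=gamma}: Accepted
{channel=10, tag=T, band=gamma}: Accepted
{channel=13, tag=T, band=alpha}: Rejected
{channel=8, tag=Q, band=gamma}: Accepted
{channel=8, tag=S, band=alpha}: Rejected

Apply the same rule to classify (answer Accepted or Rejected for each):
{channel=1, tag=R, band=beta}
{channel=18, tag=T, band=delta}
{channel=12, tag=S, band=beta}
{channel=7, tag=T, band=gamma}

Rejected, Rejected, Rejected, Accepted

Rule: band is gamma. This holds for each 'Accepted' example and fails for each 'Rejected' one.
{channel=1, tag=R, band=beta}: Rejected (band is beta). {channel=18, tag=T, band=delta}: Rejected (band is delta). {channel=12, tag=S, band=beta}: Rejected (band is beta). {channel=7, tag=T, band=gamma}: Accepted (band is gamma).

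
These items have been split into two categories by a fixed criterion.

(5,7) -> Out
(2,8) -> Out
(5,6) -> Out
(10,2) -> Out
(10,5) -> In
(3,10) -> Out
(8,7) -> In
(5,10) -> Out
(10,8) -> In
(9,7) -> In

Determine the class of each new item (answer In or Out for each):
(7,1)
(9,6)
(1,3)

Out, In, Out

A rule that fits every label: first > second AND sum ≥ 13 — true of each 'In' example, false of each 'Out' one.
Out: (7,1), since 7 > 1, 7+1 = 8.
In: (9,6), since 9 > 6, 9+6 = 15.
Out: (1,3), since 1 < 3, 1+3 = 4.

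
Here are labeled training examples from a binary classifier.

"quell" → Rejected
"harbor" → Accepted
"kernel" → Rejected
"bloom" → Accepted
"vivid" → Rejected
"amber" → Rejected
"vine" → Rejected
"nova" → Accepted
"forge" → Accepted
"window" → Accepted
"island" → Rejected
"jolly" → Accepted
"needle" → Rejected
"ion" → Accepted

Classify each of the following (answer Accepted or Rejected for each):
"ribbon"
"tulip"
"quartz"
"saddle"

Accepted, Rejected, Rejected, Rejected

Every 'Accepted' example satisfies: contains 'o'. None of the 'Rejected' examples do.
Accepted: "ribbon", since has 'o'.
Rejected: "tulip", since no 'o'.
Rejected: "quartz", since no 'o'.
Rejected: "saddle", since no 'o'.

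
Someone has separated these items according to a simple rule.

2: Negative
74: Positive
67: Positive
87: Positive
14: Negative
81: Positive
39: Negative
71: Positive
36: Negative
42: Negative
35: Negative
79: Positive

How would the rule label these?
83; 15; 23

Positive, Negative, Negative

All 'Positive' examples share one property — at least 67 — and every 'Negative' example lacks it.
83: Positive (83 ≥ 67).
15: Negative (15 < 67).
23: Negative (23 < 67).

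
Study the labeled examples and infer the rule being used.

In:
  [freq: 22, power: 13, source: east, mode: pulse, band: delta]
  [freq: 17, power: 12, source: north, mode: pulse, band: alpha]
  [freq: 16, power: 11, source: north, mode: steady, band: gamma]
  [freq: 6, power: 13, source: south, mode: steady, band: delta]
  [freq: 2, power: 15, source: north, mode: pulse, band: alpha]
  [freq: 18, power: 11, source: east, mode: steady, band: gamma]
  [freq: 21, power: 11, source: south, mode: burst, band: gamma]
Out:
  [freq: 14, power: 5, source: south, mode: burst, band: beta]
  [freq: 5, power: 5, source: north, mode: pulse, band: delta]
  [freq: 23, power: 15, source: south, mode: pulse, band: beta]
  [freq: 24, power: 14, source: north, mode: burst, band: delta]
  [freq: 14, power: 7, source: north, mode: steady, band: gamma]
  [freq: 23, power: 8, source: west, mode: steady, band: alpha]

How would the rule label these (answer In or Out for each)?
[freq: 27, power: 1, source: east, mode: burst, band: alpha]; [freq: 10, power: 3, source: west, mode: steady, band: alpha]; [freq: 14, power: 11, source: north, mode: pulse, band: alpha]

'In' ⟺ power ≥ 8 AND freq ≤ 22.

Out, Out, In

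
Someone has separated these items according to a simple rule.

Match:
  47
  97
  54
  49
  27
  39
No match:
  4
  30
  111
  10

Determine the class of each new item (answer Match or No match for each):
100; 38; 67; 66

No match, Match, Match, Match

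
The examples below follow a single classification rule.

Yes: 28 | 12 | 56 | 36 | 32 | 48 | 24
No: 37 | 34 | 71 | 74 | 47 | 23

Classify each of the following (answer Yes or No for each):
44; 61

Yes, No

The common property of the 'Yes' items is: multiple of 4. No 'No' item has it.
44 — 44 = 4·11, hence Yes. 61 — 61 = 4·15 + 1, hence No.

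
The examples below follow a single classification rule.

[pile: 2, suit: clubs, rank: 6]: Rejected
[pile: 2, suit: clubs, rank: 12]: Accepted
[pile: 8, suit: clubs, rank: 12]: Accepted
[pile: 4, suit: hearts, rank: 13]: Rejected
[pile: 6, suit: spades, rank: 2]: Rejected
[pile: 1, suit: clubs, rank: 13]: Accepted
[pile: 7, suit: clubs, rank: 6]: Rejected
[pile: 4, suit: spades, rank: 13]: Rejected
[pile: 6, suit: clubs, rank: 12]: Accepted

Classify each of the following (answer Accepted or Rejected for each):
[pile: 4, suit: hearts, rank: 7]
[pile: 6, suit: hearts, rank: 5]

Rejected, Rejected

The common property of the 'Accepted' items is: suit is clubs AND rank ≥ 12. No 'Rejected' item has it.
Rejected: [pile: 4, suit: hearts, rank: 7], since suit is hearts, rank = 7. Rejected: [pile: 6, suit: hearts, rank: 5], since suit is hearts, rank = 5.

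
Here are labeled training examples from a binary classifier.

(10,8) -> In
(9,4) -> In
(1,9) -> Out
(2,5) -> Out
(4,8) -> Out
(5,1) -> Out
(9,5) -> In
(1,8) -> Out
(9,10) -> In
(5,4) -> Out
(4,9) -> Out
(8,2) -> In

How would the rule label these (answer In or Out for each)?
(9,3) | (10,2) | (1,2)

In, In, Out

The common property of the 'In' items is: first ≥ 8. No 'Out' item has it.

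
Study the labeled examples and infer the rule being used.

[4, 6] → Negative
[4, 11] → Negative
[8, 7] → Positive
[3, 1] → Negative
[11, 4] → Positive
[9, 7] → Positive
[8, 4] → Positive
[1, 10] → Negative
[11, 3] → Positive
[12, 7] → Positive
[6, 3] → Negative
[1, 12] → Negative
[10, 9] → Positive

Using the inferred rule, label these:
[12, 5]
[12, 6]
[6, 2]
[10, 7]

Positive, Positive, Negative, Positive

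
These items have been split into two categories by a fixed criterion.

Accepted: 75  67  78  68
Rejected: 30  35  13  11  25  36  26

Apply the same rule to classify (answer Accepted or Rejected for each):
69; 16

Accepted, Rejected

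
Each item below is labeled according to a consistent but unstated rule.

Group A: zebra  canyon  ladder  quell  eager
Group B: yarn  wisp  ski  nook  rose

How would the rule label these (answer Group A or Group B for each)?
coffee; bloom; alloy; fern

Group A, Group A, Group A, Group B

The classifier is using: length ≥ 5.
coffee: length 6, fits → Group A. bloom: length 5, fits → Group A. alloy: length 5, fits → Group A. fern: length 4, doesn't qualify → Group B.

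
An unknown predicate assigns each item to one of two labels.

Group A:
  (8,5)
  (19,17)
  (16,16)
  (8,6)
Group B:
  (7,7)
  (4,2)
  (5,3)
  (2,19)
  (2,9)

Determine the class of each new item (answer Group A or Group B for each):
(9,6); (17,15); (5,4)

Group A, Group A, Group B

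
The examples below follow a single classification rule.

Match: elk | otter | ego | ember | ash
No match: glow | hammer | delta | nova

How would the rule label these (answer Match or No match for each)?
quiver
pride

All 'Match' examples share one property — starts with a vowel — and every 'No match' example lacks it.

No match, No match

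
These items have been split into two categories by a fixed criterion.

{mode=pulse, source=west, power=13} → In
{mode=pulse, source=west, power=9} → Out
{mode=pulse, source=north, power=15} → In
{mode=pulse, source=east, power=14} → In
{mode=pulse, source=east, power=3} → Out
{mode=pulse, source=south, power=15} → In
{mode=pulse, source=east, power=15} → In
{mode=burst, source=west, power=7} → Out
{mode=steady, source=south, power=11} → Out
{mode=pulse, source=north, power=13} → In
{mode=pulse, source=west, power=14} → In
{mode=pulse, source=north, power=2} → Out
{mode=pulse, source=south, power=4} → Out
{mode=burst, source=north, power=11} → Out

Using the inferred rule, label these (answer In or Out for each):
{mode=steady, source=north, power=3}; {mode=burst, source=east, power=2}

All 'In' examples share one property — power ≥ 13 — and every 'Out' example lacks it.
Out: {mode=steady, source=north, power=3}, since power = 3.
Out: {mode=burst, source=east, power=2}, since power = 2.

Out, Out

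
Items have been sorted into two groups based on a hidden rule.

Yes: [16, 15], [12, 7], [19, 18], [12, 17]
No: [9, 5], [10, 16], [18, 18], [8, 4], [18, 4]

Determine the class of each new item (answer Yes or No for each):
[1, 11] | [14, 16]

No, No

Checking candidate rules against both groups, what survives is: sum is odd.
[1, 11] → 1+11 = 12 → No.
[14, 16] → 14+16 = 30 → No.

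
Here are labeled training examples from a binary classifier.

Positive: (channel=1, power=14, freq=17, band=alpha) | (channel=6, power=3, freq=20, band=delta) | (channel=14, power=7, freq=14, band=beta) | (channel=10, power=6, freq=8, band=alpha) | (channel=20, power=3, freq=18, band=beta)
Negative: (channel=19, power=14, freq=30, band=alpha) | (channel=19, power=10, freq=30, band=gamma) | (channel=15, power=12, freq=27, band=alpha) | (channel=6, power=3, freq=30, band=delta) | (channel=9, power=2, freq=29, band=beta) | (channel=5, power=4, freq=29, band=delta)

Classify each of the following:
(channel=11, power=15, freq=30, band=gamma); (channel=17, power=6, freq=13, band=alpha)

Negative, Positive

All 'Positive' examples share one property — freq ≤ 20 — and every 'Negative' example lacks it.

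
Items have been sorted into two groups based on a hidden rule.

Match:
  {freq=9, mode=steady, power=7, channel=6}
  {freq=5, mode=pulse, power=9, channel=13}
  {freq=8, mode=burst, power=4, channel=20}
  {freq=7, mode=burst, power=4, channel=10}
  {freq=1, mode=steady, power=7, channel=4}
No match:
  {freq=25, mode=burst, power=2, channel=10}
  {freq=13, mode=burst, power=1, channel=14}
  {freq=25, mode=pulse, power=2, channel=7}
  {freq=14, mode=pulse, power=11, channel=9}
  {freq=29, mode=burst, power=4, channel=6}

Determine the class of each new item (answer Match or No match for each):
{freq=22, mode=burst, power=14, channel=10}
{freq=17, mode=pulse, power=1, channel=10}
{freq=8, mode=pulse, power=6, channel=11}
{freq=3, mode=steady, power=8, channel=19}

No match, No match, Match, Match

The pattern is that an item is 'Match' exactly when: freq ≤ 9.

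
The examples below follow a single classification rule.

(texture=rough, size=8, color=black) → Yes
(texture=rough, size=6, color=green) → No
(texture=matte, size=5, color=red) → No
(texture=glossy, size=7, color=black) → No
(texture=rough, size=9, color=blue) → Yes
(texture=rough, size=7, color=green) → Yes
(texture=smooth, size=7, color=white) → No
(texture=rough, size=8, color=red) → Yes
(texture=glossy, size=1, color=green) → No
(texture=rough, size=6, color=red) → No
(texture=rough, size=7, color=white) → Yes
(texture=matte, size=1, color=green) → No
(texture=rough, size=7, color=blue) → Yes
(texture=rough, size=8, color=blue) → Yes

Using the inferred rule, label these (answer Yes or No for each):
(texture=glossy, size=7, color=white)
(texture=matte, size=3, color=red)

No, No

Rule: texture is rough AND size ≥ 7. This holds for each 'Yes' example and fails for each 'No' one.
(texture=glossy, size=7, color=white) — texture is glossy, size = 7, hence No. (texture=matte, size=3, color=red) — texture is matte, size = 3, hence No.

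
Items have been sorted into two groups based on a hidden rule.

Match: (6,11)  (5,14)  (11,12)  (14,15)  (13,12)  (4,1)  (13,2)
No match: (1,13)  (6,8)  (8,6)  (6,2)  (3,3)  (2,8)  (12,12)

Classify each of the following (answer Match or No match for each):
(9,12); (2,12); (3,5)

Match, No match, No match

Every 'Match' example satisfies: sum is odd. None of the 'No match' examples do.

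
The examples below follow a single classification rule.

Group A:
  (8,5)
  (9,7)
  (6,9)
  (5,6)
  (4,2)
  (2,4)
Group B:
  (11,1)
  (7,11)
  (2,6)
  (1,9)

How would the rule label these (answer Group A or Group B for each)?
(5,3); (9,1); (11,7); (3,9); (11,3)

Rule: |first − second| ≤ 3. This holds for each 'Group A' example and fails for each 'Group B' one.
(5,3) → |5−3| = 2 → Group A. (9,1) → |9−1| = 8 → Group B. (11,7) → |11−7| = 4 → Group B. (3,9) → |3−9| = 6 → Group B. (11,3) → |11−3| = 8 → Group B.

Group A, Group B, Group B, Group B, Group B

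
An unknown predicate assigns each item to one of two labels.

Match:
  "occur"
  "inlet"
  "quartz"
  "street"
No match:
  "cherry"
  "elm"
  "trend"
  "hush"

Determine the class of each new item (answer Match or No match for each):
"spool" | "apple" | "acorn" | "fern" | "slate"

The rule appears to be: has ≥ 2 vowels.

Match, Match, Match, No match, Match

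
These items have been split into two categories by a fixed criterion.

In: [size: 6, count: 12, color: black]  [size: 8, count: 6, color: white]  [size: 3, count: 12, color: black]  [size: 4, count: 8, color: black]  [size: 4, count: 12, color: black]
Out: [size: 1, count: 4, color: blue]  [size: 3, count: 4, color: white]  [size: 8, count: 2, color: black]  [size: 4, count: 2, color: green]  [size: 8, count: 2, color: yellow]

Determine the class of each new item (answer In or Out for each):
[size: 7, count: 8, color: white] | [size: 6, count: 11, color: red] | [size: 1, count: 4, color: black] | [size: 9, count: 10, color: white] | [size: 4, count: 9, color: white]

The simplest hypothesis consistent with all the labels is: count ≥ 6.
[size: 7, count: 8, color: white]: count = 8 — fits, so In. [size: 6, count: 11, color: red]: count = 11 — fits, so In. [size: 1, count: 4, color: black]: count = 4 — fails this test, so Out. [size: 9, count: 10, color: white]: count = 10 — fits, so In. [size: 4, count: 9, color: white]: count = 9 — fits, so In.

In, In, Out, In, In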